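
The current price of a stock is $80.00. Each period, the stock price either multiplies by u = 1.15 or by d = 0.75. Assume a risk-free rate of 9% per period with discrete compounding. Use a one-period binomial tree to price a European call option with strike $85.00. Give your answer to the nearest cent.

$5.46

Risk-neutral probability p = (1 + 0.09 − 0.75)/(1.15 − 0.75) = 0.3400/0.4000 = 0.8500
Terminal stock prices: S_u = 92, S_d = 60
Terminal payoffs (S − K): max(7, 0) = 7, max(-25, 0) = 0
Node 0 (S = 80): V_0 = 1/1.09·[0.8500·7.0000 + 0.1500·0.0000] = 5.4587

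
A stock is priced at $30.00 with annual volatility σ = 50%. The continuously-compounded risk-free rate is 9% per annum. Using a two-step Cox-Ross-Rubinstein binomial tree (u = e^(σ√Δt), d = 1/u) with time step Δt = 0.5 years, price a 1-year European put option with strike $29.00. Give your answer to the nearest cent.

$3.56

CRR parameters: u = e^(σ√Δt) = e^(0.5·√0.5) = 1.4241, d = 1/u = 0.7022
Per-period rate: rΔt = 0.09·0.5 = 0.045, so R = e^0.045 = 1.0460
Risk-neutral probability p = (e^0.045 − 0.7022)/(1.4241 − 0.7022) = 0.3438/0.7219 = 0.4763
Terminal stock prices: S_uu = 60.84, S_ud = 30, S_dd = 14.79
Terminal payoffs (K − S): max(-31.84, 0) = 0, max(-1, 0) = 0, max(14.21, 0) = 14.21
Node u (S = 42.72): V_u = e^(−0.045)·[0.4763·0.0000 + 0.5237·0.0000] = 0.0000
Node d (S = 21.07): V_d = e^(−0.045)·[0.4763·0.0000 + 0.5237·14.2079] = 7.1136
Node 0 (S = 30): V_0 = e^(−0.045)·[0.4763·0.0000 + 0.5237·7.1136] = 3.5616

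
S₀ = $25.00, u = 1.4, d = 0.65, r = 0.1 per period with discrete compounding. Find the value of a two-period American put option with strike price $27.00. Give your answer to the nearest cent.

Risk-neutral probability p = (1 + 0.1 − 0.65)/(1.4 − 0.65) = 0.4500/0.7500 = 0.6000
Terminal stock prices: S_uu = 49, S_ud = 22.75, S_dd = 10.56
Terminal payoffs (K − S): max(-22, 0) = 0, max(4.25, 0) = 4.25, max(16.44, 0) = 16.44
Node u (S = 35): continuation = 1/1.1·[0.6000·0.0000 + 0.4000·4.2500] = 1.5455; exercise value = 0.0000 ≤ continuation, so V_u = 1.5455
Node d (S = 16.25): continuation = 1/1.1·[0.6000·4.2500 + 0.4000·16.4375] = 8.2955; exercise value = 10.7500 > continuation, so V_d = 10.7500 (exercise)
Node 0 (S = 25): continuation = 1/1.1·[0.6000·1.5455 + 0.4000·10.7500] = 4.7521; exercise value = 2.0000 ≤ continuation, so V_0 = 4.7521

$4.75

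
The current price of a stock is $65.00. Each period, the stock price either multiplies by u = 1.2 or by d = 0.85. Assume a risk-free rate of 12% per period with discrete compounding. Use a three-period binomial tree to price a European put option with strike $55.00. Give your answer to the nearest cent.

$0.13

Risk-neutral probability p = (1 + 0.12 − 0.85)/(1.2 − 0.85) = 0.2700/0.3500 = 0.7714
Terminal stock prices: S_uuu = 112.3, S_uud = 79.56, S_udd = 56.35, S_ddd = 39.92
Terminal payoffs (K − S): max(-57.32, 0) = 0, max(-24.56, 0) = 0, max(-1.355, 0) = 0, max(15.08, 0) = 15.08
Node uu (S = 93.6): V_uu = 1/1.12·[0.7714·0.0000 + 0.2286·0.0000] = 0.0000
Node ud (S = 66.3): V_ud = 1/1.12·[0.7714·0.0000 + 0.2286·0.0000] = 0.0000
Node dd (S = 46.96): V_dd = 1/1.12·[0.7714·0.0000 + 0.2286·15.0819] = 3.0779
Node u (S = 78): V_u = 1/1.12·[0.7714·0.0000 + 0.2286·0.0000] = 0.0000
Node d (S = 55.25): V_d = 1/1.12·[0.7714·0.0000 + 0.2286·3.0779] = 0.6281
Node 0 (S = 65): V_0 = 1/1.12·[0.7714·0.0000 + 0.2286·0.6281] = 0.1282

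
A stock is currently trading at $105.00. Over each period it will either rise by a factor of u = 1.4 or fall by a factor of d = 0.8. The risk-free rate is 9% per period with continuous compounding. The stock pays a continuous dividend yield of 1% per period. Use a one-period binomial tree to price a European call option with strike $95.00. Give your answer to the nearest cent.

Per-period risk-free factor R = e^0.09 = 1.0942; dividend-adjusted growth = e^(0.09−0.01) = 1.0833.
Risk-neutral probability p = (1.0833 − 0.8)/(1.4 − 0.8) = 0.2833/0.6000 = 0.4721
Terminal stock prices: S_u = 147, S_d = 84
Terminal payoffs (S − K): max(52, 0) = 52, max(-11, 0) = 0
Node 0 (S = 105): V_0 = e^(−0.09)·[0.4721·52.0000 + 0.5279·0.0000] = 22.4384

$22.44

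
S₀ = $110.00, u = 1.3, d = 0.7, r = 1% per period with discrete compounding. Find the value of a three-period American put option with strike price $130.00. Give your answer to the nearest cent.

Risk-neutral probability p = (1 + 0.01 − 0.7)/(1.3 − 0.7) = 0.3100/0.6000 = 0.5167
Terminal stock prices: S_uuu = 241.7, S_uud = 130.1, S_udd = 70.07, S_ddd = 37.73
Terminal payoffs (K − S): max(-111.7, 0) = 0, max(-0.13, 0) = 0, max(59.93, 0) = 59.93, max(92.27, 0) = 92.27
Node uu (S = 185.9): continuation = 1/1.01·[0.5167·0.0000 + 0.4833·0.0000] = 0.0000; exercise value = 0.0000 ≤ continuation, so V_uu = 0.0000
Node ud (S = 100.1): continuation = 1/1.01·[0.5167·0.0000 + 0.4833·59.9300] = 28.6794; exercise value = 29.9000 > continuation, so V_ud = 29.9000 (exercise)
Node dd (S = 53.9): continuation = 1/1.01·[0.5167·59.9300 + 0.4833·92.2700] = 74.8129; exercise value = 76.1000 > continuation, so V_dd = 76.1000 (exercise)
Node u (S = 143): continuation = 1/1.01·[0.5167·0.0000 + 0.4833·29.9000] = 14.3086; exercise value = 0.0000 ≤ continuation, so V_u = 14.3086
Node d (S = 77): continuation = 1/1.01·[0.5167·29.9000 + 0.4833·76.1000] = 51.7129; exercise value = 53.0000 > continuation, so V_d = 53.0000 (exercise)
Node 0 (S = 110): continuation = 1/1.01·[0.5167·14.3086 + 0.4833·53.0000] = 32.6826; exercise value = 20.0000 ≤ continuation, so V_0 = 32.6826

$32.68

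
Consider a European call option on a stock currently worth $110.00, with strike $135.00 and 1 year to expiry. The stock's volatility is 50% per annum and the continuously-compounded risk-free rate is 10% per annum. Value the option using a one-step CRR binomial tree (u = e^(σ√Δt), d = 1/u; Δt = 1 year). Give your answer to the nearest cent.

$20.07

CRR parameters: u = e^(σ√Δt) = e^(0.5·√1) = 1.6487, d = 1/u = 0.6065
Per-period rate: rΔt = 0.1·1 = 0.1, so R = e^0.1 = 1.1052
Risk-neutral probability p = (e^0.1 − 0.6065)/(1.6487 − 0.6065) = 0.4986/1.0422 = 0.4785
Terminal stock prices: S_u = 181.4, S_d = 66.72
Terminal payoffs (S − K): max(46.36, 0) = 46.36, max(-68.28, 0) = 0
Node 0 (S = 110): V_0 = e^(−0.1)·[0.4785·46.3593 + 0.5215·0.0000] = 20.0700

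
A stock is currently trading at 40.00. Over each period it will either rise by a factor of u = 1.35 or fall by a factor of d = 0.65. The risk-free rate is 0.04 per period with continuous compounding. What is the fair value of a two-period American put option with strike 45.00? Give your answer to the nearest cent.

10.32

Risk-neutral probability p = (e^0.04 − 0.65)/(1.35 − 0.65) = 0.3908/0.7000 = 0.5583
Terminal stock prices: S_uu = 72.9, S_ud = 35.1, S_dd = 16.9
Terminal payoffs (K − S): max(-27.9, 0) = 0, max(9.9, 0) = 9.9, max(28.1, 0) = 28.1
Node u (S = 54): continuation = e^(−0.04)·[0.5583·0.0000 + 0.4417·9.9000] = 4.2014; exercise value = 0.0000 ≤ continuation, so V_u = 4.2014
Node d (S = 26): continuation = e^(−0.04)·[0.5583·9.9000 + 0.4417·28.1000] = 17.2355; exercise value = 19.0000 > continuation, so V_d = 19.0000 (exercise)
Node 0 (S = 40): continuation = e^(−0.04)·[0.5583·4.2014 + 0.4417·19.0000] = 10.3169; exercise value = 5.0000 ≤ continuation, so V_0 = 10.3169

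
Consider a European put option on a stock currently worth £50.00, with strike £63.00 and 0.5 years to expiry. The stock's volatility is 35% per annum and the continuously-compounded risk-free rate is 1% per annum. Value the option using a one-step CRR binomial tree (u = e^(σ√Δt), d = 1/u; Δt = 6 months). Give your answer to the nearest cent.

CRR parameters: u = e^(σ√Δt) = e^(0.35·√0.5) = 1.2808, d = 1/u = 0.7808
Per-period rate: rΔt = 0.01·0.5 = 0.005, so R = e^0.005 = 1.0050
Risk-neutral probability p = (e^0.005 − 0.7808)/(1.2808 − 0.7808) = 0.2243/0.5000 = 0.4485
Terminal stock prices: S_u = 64.04, S_d = 39.04
Terminal payoffs (K − S): max(-1.04, 0) = 0, max(23.96, 0) = 23.96
Node 0 (S = 50): V_0 = e^(−0.005)·[0.4485·0.0000 + 0.5515·23.9620] = 13.1499

£13.15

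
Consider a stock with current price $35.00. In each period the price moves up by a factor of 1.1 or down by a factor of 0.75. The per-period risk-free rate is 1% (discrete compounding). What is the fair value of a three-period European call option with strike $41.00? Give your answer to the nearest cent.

$2.22

Risk-neutral probability p = (1 + 0.01 − 0.75)/(1.1 − 0.75) = 0.2600/0.3500 = 0.7429
Terminal stock prices: S_uuu = 46.59, S_uud = 31.76, S_udd = 21.66, S_ddd = 14.77
Terminal payoffs (S − K): max(5.585, 0) = 5.585, max(-9.237, 0) = 0, max(-19.34, 0) = 0, max(-26.23, 0) = 0
Node uu (S = 42.35): V_uu = 1/1.01·[0.7429·5.5850 + 0.2571·0.0000] = 4.1078
Node ud (S = 28.88): V_ud = 1/1.01·[0.7429·0.0000 + 0.2571·0.0000] = 0.0000
Node dd (S = 19.69): V_dd = 1/1.01·[0.7429·0.0000 + 0.2571·0.0000] = 0.0000
Node u (S = 38.5): V_u = 1/1.01·[0.7429·4.1078 + 0.2571·0.0000] = 3.0213
Node d (S = 26.25): V_d = 1/1.01·[0.7429·0.0000 + 0.2571·0.0000] = 0.0000
Node 0 (S = 35): V_0 = 1/1.01·[0.7429·3.0213 + 0.2571·0.0000] = 2.2222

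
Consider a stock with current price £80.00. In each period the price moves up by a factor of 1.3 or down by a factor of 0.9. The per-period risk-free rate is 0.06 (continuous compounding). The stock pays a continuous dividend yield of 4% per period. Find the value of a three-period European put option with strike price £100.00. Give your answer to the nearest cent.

£17.72

Per-period risk-free factor R = e^0.06 = 1.0618; dividend-adjusted growth = e^(0.06−0.04) = 1.0202.
Risk-neutral probability p = (1.0202 − 0.9)/(1.3 − 0.9) = 0.1202/0.4000 = 0.3005
Terminal stock prices: S_uuu = 175.8, S_uud = 121.7, S_udd = 84.24, S_ddd = 58.32
Terminal payoffs (K − S): max(-75.76, 0) = 0, max(-21.68, 0) = 0, max(15.76, 0) = 15.76, max(41.68, 0) = 41.68
Node uu (S = 135.2): V_uu = e^(−0.06)·[0.3005·0.0000 + 0.6995·0.0000] = 0.0000
Node ud (S = 93.6): V_ud = e^(−0.06)·[0.3005·0.0000 + 0.6995·15.7600] = 10.3821
Node dd (S = 64.8): V_dd = e^(−0.06)·[0.3005·15.7600 + 0.6995·41.6800] = 31.9173
Node u (S = 104): V_u = e^(−0.06)·[0.3005·0.0000 + 0.6995·10.3821] = 6.8393
Node d (S = 72): V_d = e^(−0.06)·[0.3005·10.3821 + 0.6995·31.9173] = 23.9640
Node 0 (S = 80): V_0 = e^(−0.06)·[0.3005·6.8393 + 0.6995·23.9640] = 17.7221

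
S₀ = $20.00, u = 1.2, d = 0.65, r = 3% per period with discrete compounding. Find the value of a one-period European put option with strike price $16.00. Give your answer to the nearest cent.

Risk-neutral probability p = (1 + 0.03 − 0.65)/(1.2 − 0.65) = 0.3800/0.5500 = 0.6909
Terminal stock prices: S_u = 24, S_d = 13
Terminal payoffs (K − S): max(-8, 0) = 0, max(3, 0) = 3
Node 0 (S = 20): V_0 = 1/1.03·[0.6909·0.0000 + 0.3091·3.0000] = 0.9003

$0.90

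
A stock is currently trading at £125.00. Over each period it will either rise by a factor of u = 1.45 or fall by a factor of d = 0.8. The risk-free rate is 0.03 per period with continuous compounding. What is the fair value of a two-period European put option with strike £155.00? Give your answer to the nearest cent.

£33.74

Risk-neutral probability p = (e^0.03 − 0.8)/(1.45 − 0.8) = 0.2305/0.6500 = 0.3545
Terminal stock prices: S_uu = 262.8, S_ud = 145, S_dd = 80
Terminal payoffs (K − S): max(-107.8, 0) = 0, max(10, 0) = 10, max(75, 0) = 75
Node u (S = 181.2): V_u = e^(−0.03)·[0.3545·0.0000 + 0.6455·10.0000] = 6.2638
Node d (S = 100): V_d = e^(−0.03)·[0.3545·10.0000 + 0.6455·75.0000] = 50.4191
Node 0 (S = 125): V_0 = e^(−0.03)·[0.3545·6.2638 + 0.6455·50.4191] = 33.7366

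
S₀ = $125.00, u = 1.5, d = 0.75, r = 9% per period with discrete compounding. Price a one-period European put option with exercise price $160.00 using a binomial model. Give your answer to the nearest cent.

$33.23

Risk-neutral probability p = (1 + 0.09 − 0.75)/(1.5 − 0.75) = 0.3400/0.7500 = 0.4533
Terminal stock prices: S_u = 187.5, S_d = 93.75
Terminal payoffs (K − S): max(-27.5, 0) = 0, max(66.25, 0) = 66.25
Node 0 (S = 125): V_0 = 1/1.09·[0.4533·0.0000 + 0.5467·66.2500] = 33.2263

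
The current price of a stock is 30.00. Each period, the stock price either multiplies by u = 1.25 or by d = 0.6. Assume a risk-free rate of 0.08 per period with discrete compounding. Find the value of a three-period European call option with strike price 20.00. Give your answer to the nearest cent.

15.10

Risk-neutral probability p = (1 + 0.08 − 0.6)/(1.25 − 0.6) = 0.4800/0.6500 = 0.7385
Terminal stock prices: S_uuu = 58.59, S_uud = 28.12, S_udd = 13.5, S_ddd = 6.48
Terminal payoffs (S − K): max(38.59, 0) = 38.59, max(8.125, 0) = 8.125, max(-6.5, 0) = 0, max(-13.52, 0) = 0
Node uu (S = 46.88): V_uu = 1/1.08·[0.7385·38.5938 + 0.2615·8.1250] = 28.3565
Node ud (S = 22.5): V_ud = 1/1.08·[0.7385·8.1250 + 0.2615·0.0000] = 5.5556
Node dd (S = 10.8): V_dd = 1/1.08·[0.7385·0.0000 + 0.2615·0.0000] = 0.0000
Node u (S = 37.5): V_u = 1/1.08·[0.7385·28.3565 + 0.2615·5.5556] = 20.7344
Node d (S = 18): V_d = 1/1.08·[0.7385·5.5556 + 0.2615·0.0000] = 3.7987
Node 0 (S = 30): V_0 = 1/1.08·[0.7385·20.7344 + 0.2615·3.7987] = 15.0973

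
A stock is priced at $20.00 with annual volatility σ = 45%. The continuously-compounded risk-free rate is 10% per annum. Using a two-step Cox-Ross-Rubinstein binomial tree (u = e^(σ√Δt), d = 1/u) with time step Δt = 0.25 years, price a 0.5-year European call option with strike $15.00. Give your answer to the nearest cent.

$6.27

CRR parameters: u = e^(σ√Δt) = e^(0.45·√0.25) = 1.2523, d = 1/u = 0.7985
Per-period rate: rΔt = 0.1·0.25 = 0.025, so R = e^0.025 = 1.0253
Risk-neutral probability p = (e^0.025 − 0.7985)/(1.2523 − 0.7985) = 0.2268/0.4538 = 0.4998
Terminal stock prices: S_uu = 31.37, S_ud = 20, S_dd = 12.75
Terminal payoffs (S − K): max(16.37, 0) = 16.37, max(5, 0) = 5, max(-2.247, 0) = 0
Node u (S = 25.05): V_u = e^(−0.025)·[0.4998·16.3662 + 0.5002·5.0000] = 10.4168
Node d (S = 15.97): V_d = e^(−0.025)·[0.4998·5.0000 + 0.5002·0.0000] = 2.4372
Node 0 (S = 20): V_0 = e^(−0.025)·[0.4998·10.4168 + 0.5002·2.4372] = 6.2665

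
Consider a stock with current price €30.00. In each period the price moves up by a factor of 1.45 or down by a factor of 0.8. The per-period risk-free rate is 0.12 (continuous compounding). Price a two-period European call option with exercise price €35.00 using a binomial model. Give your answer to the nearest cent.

Risk-neutral probability p = (e^0.12 − 0.8)/(1.45 − 0.8) = 0.3275/0.6500 = 0.5038
Terminal stock prices: S_uu = 63.08, S_ud = 34.8, S_dd = 19.2
Terminal payoffs (S − K): max(28.08, 0) = 28.08, max(-0.2, 0) = 0, max(-15.8, 0) = 0
Node u (S = 43.5): V_u = e^(−0.12)·[0.5038·28.0750 + 0.4962·0.0000] = 12.5458
Node d (S = 24): V_d = e^(−0.12)·[0.5038·0.0000 + 0.4962·0.0000] = 0.0000
Node 0 (S = 30): V_0 = e^(−0.12)·[0.5038·12.5458 + 0.4962·0.0000] = 5.6063

€5.61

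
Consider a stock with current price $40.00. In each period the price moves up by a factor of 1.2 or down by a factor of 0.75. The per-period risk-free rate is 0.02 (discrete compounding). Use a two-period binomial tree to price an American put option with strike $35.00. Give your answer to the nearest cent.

Risk-neutral probability p = (1 + 0.02 − 0.75)/(1.2 − 0.75) = 0.2700/0.4500 = 0.6000
Terminal stock prices: S_uu = 57.6, S_ud = 36, S_dd = 22.5
Terminal payoffs (K − S): max(-22.6, 0) = 0, max(-1, 0) = 0, max(12.5, 0) = 12.5
Node u (S = 48): continuation = 1/1.02·[0.6000·0.0000 + 0.4000·0.0000] = 0.0000; exercise value = 0.0000 ≤ continuation, so V_u = 0.0000
Node d (S = 30): continuation = 1/1.02·[0.6000·0.0000 + 0.4000·12.5000] = 4.9020; exercise value = 5.0000 > continuation, so V_d = 5.0000 (exercise)
Node 0 (S = 40): continuation = 1/1.02·[0.6000·0.0000 + 0.4000·5.0000] = 1.9608; exercise value = 0.0000 ≤ continuation, so V_0 = 1.9608

$1.96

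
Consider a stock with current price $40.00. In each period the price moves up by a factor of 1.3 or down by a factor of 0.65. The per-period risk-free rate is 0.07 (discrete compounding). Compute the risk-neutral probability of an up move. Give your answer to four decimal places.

p = 0.6462

Risk-neutral probability p = (1 + 0.07 − 0.65)/(1.3 − 0.65) = 0.4200/0.6500 = 0.6462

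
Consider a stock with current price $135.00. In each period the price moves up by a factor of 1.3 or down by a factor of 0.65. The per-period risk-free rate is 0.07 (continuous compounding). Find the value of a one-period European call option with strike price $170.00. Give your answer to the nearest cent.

$3.33

Risk-neutral probability p = (e^0.07 − 0.65)/(1.3 − 0.65) = 0.4225/0.6500 = 0.6500
Terminal stock prices: S_u = 175.5, S_d = 87.75
Terminal payoffs (S − K): max(5.5, 0) = 5.5, max(-82.25, 0) = 0
Node 0 (S = 135): V_0 = e^(−0.07)·[0.6500·5.5000 + 0.3500·0.0000] = 3.3334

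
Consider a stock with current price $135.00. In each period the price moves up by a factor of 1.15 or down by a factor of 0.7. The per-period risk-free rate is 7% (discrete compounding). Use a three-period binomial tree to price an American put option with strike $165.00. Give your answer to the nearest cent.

$30.00

Risk-neutral probability p = (1 + 0.07 − 0.7)/(1.15 − 0.7) = 0.3700/0.4500 = 0.8222
Terminal stock prices: S_uuu = 205.3, S_uud = 125, S_udd = 76.07, S_ddd = 46.3
Terminal payoffs (K − S): max(-40.32, 0) = 0, max(40.02, 0) = 40.02, max(88.93, 0) = 88.93, max(118.7, 0) = 118.7
Node uu (S = 178.5): continuation = 1/1.07·[0.8222·0.0000 + 0.1778·40.0238] = 6.6498; exercise value = 0.0000 ≤ continuation, so V_uu = 6.6498
Node ud (S = 108.7): continuation = 1/1.07·[0.8222·40.0238 + 0.1778·88.9275] = 45.5306; exercise value = 56.3250 > continuation, so V_ud = 56.3250 (exercise)
Node dd (S = 66.15): continuation = 1/1.07·[0.8222·88.9275 + 0.1778·118.6950] = 88.0556; exercise value = 98.8500 > continuation, so V_dd = 98.8500 (exercise)
Node u (S = 155.2): continuation = 1/1.07·[0.8222·6.6498 + 0.1778·56.3250] = 14.4682; exercise value = 9.7500 ≤ continuation, so V_u = 14.4682
Node d (S = 94.5): continuation = 1/1.07·[0.8222·56.3250 + 0.1778·98.8500] = 59.7056; exercise value = 70.5000 > continuation, so V_d = 70.5000 (exercise)
Node 0 (S = 135): continuation = 1/1.07·[0.8222·14.4682 + 0.1778·70.5000] = 22.8312; exercise value = 30.0000 > continuation, so V_0 = 30.0000 (exercise)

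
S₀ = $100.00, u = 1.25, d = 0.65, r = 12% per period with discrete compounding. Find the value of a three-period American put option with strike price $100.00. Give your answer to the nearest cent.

Risk-neutral probability p = (1 + 0.12 − 0.65)/(1.25 − 0.65) = 0.4700/0.6000 = 0.7833
Terminal stock prices: S_uuu = 195.3, S_uud = 101.6, S_udd = 52.81, S_ddd = 27.46
Terminal payoffs (K − S): max(-95.31, 0) = 0, max(-1.562, 0) = 0, max(47.19, 0) = 47.19, max(72.54, 0) = 72.54
Node uu (S = 156.2): continuation = 1/1.12·[0.7833·0.0000 + 0.2167·0.0000] = 0.0000; exercise value = 0.0000 ≤ continuation, so V_uu = 0.0000
Node ud (S = 81.25): continuation = 1/1.12·[0.7833·0.0000 + 0.2167·47.1875] = 9.1285; exercise value = 18.7500 > continuation, so V_ud = 18.7500 (exercise)
Node dd (S = 42.25): continuation = 1/1.12·[0.7833·47.1875 + 0.2167·72.5375] = 47.0357; exercise value = 57.7500 > continuation, so V_dd = 57.7500 (exercise)
Node u (S = 125): continuation = 1/1.12·[0.7833·0.0000 + 0.2167·18.7500] = 3.6272; exercise value = 0.0000 ≤ continuation, so V_u = 3.6272
Node d (S = 65): continuation = 1/1.12·[0.7833·18.7500 + 0.2167·57.7500] = 24.2857; exercise value = 35.0000 > continuation, so V_d = 35.0000 (exercise)
Node 0 (S = 100): continuation = 1/1.12·[0.7833·3.6272 + 0.2167·35.0000] = 9.3077; exercise value = 0.0000 ≤ continuation, so V_0 = 9.3077

$9.31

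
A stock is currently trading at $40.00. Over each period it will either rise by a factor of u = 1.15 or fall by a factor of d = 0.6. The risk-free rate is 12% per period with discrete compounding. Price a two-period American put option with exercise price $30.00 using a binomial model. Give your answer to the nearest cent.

$0.39

Risk-neutral probability p = (1 + 0.12 − 0.6)/(1.15 − 0.6) = 0.5200/0.5500 = 0.9455
Terminal stock prices: S_uu = 52.9, S_ud = 27.6, S_dd = 14.4
Terminal payoffs (K − S): max(-22.9, 0) = 0, max(2.4, 0) = 2.4, max(15.6, 0) = 15.6
Node u (S = 46): continuation = 1/1.12·[0.9455·0.0000 + 0.0545·2.4000] = 0.1169; exercise value = 0.0000 ≤ continuation, so V_u = 0.1169
Node d (S = 24): continuation = 1/1.12·[0.9455·2.4000 + 0.0545·15.6000] = 2.7857; exercise value = 6.0000 > continuation, so V_d = 6.0000 (exercise)
Node 0 (S = 40): continuation = 1/1.12·[0.9455·0.1169 + 0.0545·6.0000] = 0.3909; exercise value = 0.0000 ≤ continuation, so V_0 = 0.3909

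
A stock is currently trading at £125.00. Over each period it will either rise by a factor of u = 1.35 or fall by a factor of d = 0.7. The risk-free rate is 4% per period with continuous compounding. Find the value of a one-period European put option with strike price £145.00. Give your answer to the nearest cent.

£26.28

Risk-neutral probability p = (e^0.04 − 0.7)/(1.35 − 0.7) = 0.3408/0.6500 = 0.5243
Terminal stock prices: S_u = 168.8, S_d = 87.5
Terminal payoffs (K − S): max(-23.75, 0) = 0, max(57.5, 0) = 57.5
Node 0 (S = 125): V_0 = e^(−0.04)·[0.5243·0.0000 + 0.4757·57.5000] = 26.2789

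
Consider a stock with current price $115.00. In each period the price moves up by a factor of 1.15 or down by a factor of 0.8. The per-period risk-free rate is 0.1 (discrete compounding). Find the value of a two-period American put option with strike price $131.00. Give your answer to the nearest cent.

$16.00

Risk-neutral probability p = (1 + 0.1 − 0.8)/(1.15 − 0.8) = 0.3000/0.3500 = 0.8571
Terminal stock prices: S_uu = 152.1, S_ud = 105.8, S_dd = 73.6
Terminal payoffs (K − S): max(-21.09, 0) = 0, max(25.2, 0) = 25.2, max(57.4, 0) = 57.4
Node u (S = 132.2): continuation = 1/1.1·[0.8571·0.0000 + 0.1429·25.2000] = 3.2727; exercise value = 0.0000 ≤ continuation, so V_u = 3.2727
Node d (S = 92): continuation = 1/1.1·[0.8571·25.2000 + 0.1429·57.4000] = 27.0909; exercise value = 39.0000 > continuation, so V_d = 39.0000 (exercise)
Node 0 (S = 115): continuation = 1/1.1·[0.8571·3.2727 + 0.1429·39.0000] = 7.6151; exercise value = 16.0000 > continuation, so V_0 = 16.0000 (exercise)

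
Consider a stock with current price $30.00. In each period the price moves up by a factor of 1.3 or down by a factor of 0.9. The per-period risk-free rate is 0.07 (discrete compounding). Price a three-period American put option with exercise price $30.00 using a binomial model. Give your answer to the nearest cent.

Risk-neutral probability p = (1 + 0.07 − 0.9)/(1.3 − 0.9) = 0.1700/0.4000 = 0.4250
Terminal stock prices: S_uuu = 65.91, S_uud = 45.63, S_udd = 31.59, S_ddd = 21.87
Terminal payoffs (K − S): max(-35.91, 0) = 0, max(-15.63, 0) = 0, max(-1.59, 0) = 0, max(8.13, 0) = 8.13
Node uu (S = 50.7): continuation = 1/1.07·[0.4250·0.0000 + 0.5750·0.0000] = 0.0000; exercise value = 0.0000 ≤ continuation, so V_uu = 0.0000
Node ud (S = 35.1): continuation = 1/1.07·[0.4250·0.0000 + 0.5750·0.0000] = 0.0000; exercise value = 0.0000 ≤ continuation, so V_ud = 0.0000
Node dd (S = 24.3): continuation = 1/1.07·[0.4250·0.0000 + 0.5750·8.1300] = 4.3689; exercise value = 5.7000 > continuation, so V_dd = 5.7000 (exercise)
Node u (S = 39): continuation = 1/1.07·[0.4250·0.0000 + 0.5750·0.0000] = 0.0000; exercise value = 0.0000 ≤ continuation, so V_u = 0.0000
Node d (S = 27): continuation = 1/1.07·[0.4250·0.0000 + 0.5750·5.7000] = 3.0631; exercise value = 3.0000 ≤ continuation, so V_d = 3.0631
Node 0 (S = 30): continuation = 1/1.07·[0.4250·0.0000 + 0.5750·3.0631] = 1.6460; exercise value = 0.0000 ≤ continuation, so V_0 = 1.6460

$1.65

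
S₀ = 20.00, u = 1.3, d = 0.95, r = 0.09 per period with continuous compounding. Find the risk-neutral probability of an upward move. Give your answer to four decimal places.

p = 0.4119

Risk-neutral probability p = (e^0.09 − 0.95)/(1.3 − 0.95) = 0.1442/0.3500 = 0.4119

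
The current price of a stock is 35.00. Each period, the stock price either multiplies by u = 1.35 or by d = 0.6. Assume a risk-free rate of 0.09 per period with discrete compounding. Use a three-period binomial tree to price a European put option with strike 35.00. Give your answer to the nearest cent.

Risk-neutral probability p = (1 + 0.09 − 0.6)/(1.35 − 0.6) = 0.4900/0.7500 = 0.6533
Terminal stock prices: S_uuu = 86.11, S_uud = 38.27, S_udd = 17.01, S_ddd = 7.56
Terminal payoffs (K − S): max(-51.11, 0) = 0, max(-3.273, 0) = 0, max(17.99, 0) = 17.99, max(27.44, 0) = 27.44
Node uu (S = 63.79): V_uu = 1/1.09·[0.6533·0.0000 + 0.3467·0.0000] = 0.0000
Node ud (S = 28.35): V_ud = 1/1.09·[0.6533·0.0000 + 0.3467·17.9900] = 5.7216
Node dd (S = 12.6): V_dd = 1/1.09·[0.6533·17.9900 + 0.3467·27.4400] = 19.5101
Node u (S = 47.25): V_u = 1/1.09·[0.6533·0.0000 + 0.3467·5.7216] = 1.8197
Node d (S = 21): V_d = 1/1.09·[0.6533·5.7216 + 0.3467·19.5101] = 9.6345
Node 0 (S = 35): V_0 = 1/1.09·[0.6533·1.8197 + 0.3467·9.6345] = 4.1549

4.15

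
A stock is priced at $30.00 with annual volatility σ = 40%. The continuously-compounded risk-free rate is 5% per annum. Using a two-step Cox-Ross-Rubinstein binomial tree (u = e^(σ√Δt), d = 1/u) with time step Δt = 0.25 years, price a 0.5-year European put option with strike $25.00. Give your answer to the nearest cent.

$1.28

CRR parameters: u = e^(σ√Δt) = e^(0.4·√0.25) = 1.2214, d = 1/u = 0.8187
Per-period rate: rΔt = 0.05·0.25 = 0.0125, so R = e^0.0125 = 1.0126
Risk-neutral probability p = (e^0.0125 − 0.8187)/(1.2214 − 0.8187) = 0.1938/0.4027 = 0.4814
Terminal stock prices: S_uu = 44.75, S_ud = 30, S_dd = 20.11
Terminal payoffs (K − S): max(-19.75, 0) = 0, max(-5, 0) = 0, max(4.89, 0) = 4.89
Node u (S = 36.64): V_u = e^(−0.0125)·[0.4814·0.0000 + 0.5186·0.0000] = 0.0000
Node d (S = 24.56): V_d = e^(−0.0125)·[0.4814·0.0000 + 0.5186·4.8904] = 2.5046
Node 0 (S = 30): V_0 = e^(−0.0125)·[0.4814·0.0000 + 0.5186·2.5046] = 1.2828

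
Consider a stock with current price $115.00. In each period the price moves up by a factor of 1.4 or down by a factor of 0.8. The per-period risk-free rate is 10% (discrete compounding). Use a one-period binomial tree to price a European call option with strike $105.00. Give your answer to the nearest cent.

$25.45

Risk-neutral probability p = (1 + 0.1 − 0.8)/(1.4 − 0.8) = 0.3000/0.6000 = 0.5000
Terminal stock prices: S_u = 161, S_d = 92
Terminal payoffs (S − K): max(56, 0) = 56, max(-13, 0) = 0
Node 0 (S = 115): V_0 = 1/1.1·[0.5000·56.0000 + 0.5000·0.0000] = 25.4545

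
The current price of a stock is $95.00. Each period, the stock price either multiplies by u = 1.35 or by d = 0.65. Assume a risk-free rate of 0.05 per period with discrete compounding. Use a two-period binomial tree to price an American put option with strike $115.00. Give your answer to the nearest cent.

Risk-neutral probability p = (1 + 0.05 − 0.65)/(1.35 − 0.65) = 0.4000/0.7000 = 0.5714
Terminal stock prices: S_uu = 173.1, S_ud = 83.36, S_dd = 40.14
Terminal payoffs (K − S): max(-58.14, 0) = 0, max(31.64, 0) = 31.64, max(74.86, 0) = 74.86
Node u (S = 128.2): continuation = 1/1.05·[0.5714·0.0000 + 0.4286·31.6375] = 12.9133; exercise value = 0.0000 ≤ continuation, so V_u = 12.9133
Node d (S = 61.75): continuation = 1/1.05·[0.5714·31.6375 + 0.4286·74.8625] = 47.7738; exercise value = 53.2500 > continuation, so V_d = 53.2500 (exercise)
Node 0 (S = 95): continuation = 1/1.05·[0.5714·12.9133 + 0.4286·53.2500] = 28.7623; exercise value = 20.0000 ≤ continuation, so V_0 = 28.7623

$28.76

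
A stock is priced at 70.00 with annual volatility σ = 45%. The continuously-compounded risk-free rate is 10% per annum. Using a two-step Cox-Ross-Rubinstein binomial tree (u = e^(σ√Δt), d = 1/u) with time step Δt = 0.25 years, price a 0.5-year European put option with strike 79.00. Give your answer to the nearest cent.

12.46

CRR parameters: u = e^(σ√Δt) = e^(0.45·√0.25) = 1.2523, d = 1/u = 0.7985
Per-period rate: rΔt = 0.1·0.25 = 0.025, so R = e^0.025 = 1.0253
Risk-neutral probability p = (e^0.025 − 0.7985)/(1.2523 − 0.7985) = 0.2268/0.4538 = 0.4998
Terminal stock prices: S_uu = 109.8, S_ud = 70, S_dd = 44.63
Terminal payoffs (K − S): max(-30.78, 0) = 0, max(9, 0) = 9, max(34.37, 0) = 34.37
Node u (S = 87.66): V_u = e^(−0.025)·[0.4998·0.0000 + 0.5002·9.0000] = 4.3909
Node d (S = 55.9): V_d = e^(−0.025)·[0.4998·9.0000 + 0.5002·34.3660] = 21.1533
Node 0 (S = 70): V_0 = e^(−0.025)·[0.4998·4.3909 + 0.5002·21.1533] = 12.4605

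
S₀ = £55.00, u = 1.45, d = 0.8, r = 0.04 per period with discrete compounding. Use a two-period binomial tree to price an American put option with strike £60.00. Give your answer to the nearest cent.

£9.70

Risk-neutral probability p = (1 + 0.04 − 0.8)/(1.45 − 0.8) = 0.2400/0.6500 = 0.3692
Terminal stock prices: S_uu = 115.6, S_ud = 63.8, S_dd = 35.2
Terminal payoffs (K − S): max(-55.64, 0) = 0, max(-3.8, 0) = 0, max(24.8, 0) = 24.8
Node u (S = 79.75): continuation = 1/1.04·[0.3692·0.0000 + 0.6308·0.0000] = 0.0000; exercise value = 0.0000 ≤ continuation, so V_u = 0.0000
Node d (S = 44): continuation = 1/1.04·[0.3692·0.0000 + 0.6308·24.8000] = 15.0414; exercise value = 16.0000 > continuation, so V_d = 16.0000 (exercise)
Node 0 (S = 55): continuation = 1/1.04·[0.3692·0.0000 + 0.6308·16.0000] = 9.7041; exercise value = 5.0000 ≤ continuation, so V_0 = 9.7041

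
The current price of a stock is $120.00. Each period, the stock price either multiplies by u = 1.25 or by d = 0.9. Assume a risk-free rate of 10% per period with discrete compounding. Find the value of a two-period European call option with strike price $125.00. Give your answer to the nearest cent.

Risk-neutral probability p = (1 + 0.1 − 0.9)/(1.25 − 0.9) = 0.2000/0.3500 = 0.5714
Terminal stock prices: S_uu = 187.5, S_ud = 135, S_dd = 97.2
Terminal payoffs (S − K): max(62.5, 0) = 62.5, max(10, 0) = 10, max(-27.8, 0) = 0
Node u (S = 150): V_u = 1/1.1·[0.5714·62.5000 + 0.4286·10.0000] = 36.3636
Node d (S = 108): V_d = 1/1.1·[0.5714·10.0000 + 0.4286·0.0000] = 5.1948
Node 0 (S = 120): V_0 = 1/1.1·[0.5714·36.3636 + 0.4286·5.1948] = 20.9142

$20.91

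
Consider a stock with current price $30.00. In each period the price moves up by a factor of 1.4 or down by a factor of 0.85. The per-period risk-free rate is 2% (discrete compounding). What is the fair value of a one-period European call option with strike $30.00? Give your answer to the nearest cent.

$3.64

Risk-neutral probability p = (1 + 0.02 − 0.85)/(1.4 − 0.85) = 0.1700/0.5500 = 0.3091
Terminal stock prices: S_u = 42, S_d = 25.5
Terminal payoffs (S − K): max(12, 0) = 12, max(-4.5, 0) = 0
Node 0 (S = 30): V_0 = 1/1.02·[0.3091·12.0000 + 0.6909·0.0000] = 3.6364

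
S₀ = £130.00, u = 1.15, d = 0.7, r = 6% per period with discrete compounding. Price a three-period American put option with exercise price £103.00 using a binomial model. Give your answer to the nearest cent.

£3.06

Risk-neutral probability p = (1 + 0.06 − 0.7)/(1.15 − 0.7) = 0.3600/0.4500 = 0.8000
Terminal stock prices: S_uuu = 197.7, S_uud = 120.3, S_udd = 73.25, S_ddd = 44.59
Terminal payoffs (K − S): max(-94.71, 0) = 0, max(-17.35, 0) = 0, max(29.75, 0) = 29.75, max(58.41, 0) = 58.41
Node uu (S = 171.9): continuation = 1/1.06·[0.8000·0.0000 + 0.2000·0.0000] = 0.0000; exercise value = 0.0000 ≤ continuation, so V_uu = 0.0000
Node ud (S = 104.6): continuation = 1/1.06·[0.8000·0.0000 + 0.2000·29.7450] = 5.6123; exercise value = 0.0000 ≤ continuation, so V_ud = 5.6123
Node dd (S = 63.7): continuation = 1/1.06·[0.8000·29.7450 + 0.2000·58.4100] = 33.4698; exercise value = 39.3000 > continuation, so V_dd = 39.3000 (exercise)
Node u (S = 149.5): continuation = 1/1.06·[0.8000·0.0000 + 0.2000·5.6123] = 1.0589; exercise value = 0.0000 ≤ continuation, so V_u = 1.0589
Node d (S = 91): continuation = 1/1.06·[0.8000·5.6123 + 0.2000·39.3000] = 11.6508; exercise value = 12.0000 > continuation, so V_d = 12.0000 (exercise)
Node 0 (S = 130): continuation = 1/1.06·[0.8000·1.0589 + 0.2000·12.0000] = 3.0633; exercise value = 0.0000 ≤ continuation, so V_0 = 3.0633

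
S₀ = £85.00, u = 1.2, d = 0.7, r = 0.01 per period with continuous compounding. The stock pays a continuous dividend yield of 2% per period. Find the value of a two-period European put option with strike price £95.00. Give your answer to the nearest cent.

Per-period risk-free factor R = e^0.01 = 1.0101; dividend-adjusted growth = e^(0.01−0.02) = 0.9900.
Risk-neutral probability p = (0.9900 − 0.7)/(1.2 − 0.7) = 0.2900/0.5000 = 0.5801
Terminal stock prices: S_uu = 122.4, S_ud = 71.4, S_dd = 41.65
Terminal payoffs (K − S): max(-27.4, 0) = 0, max(23.6, 0) = 23.6, max(53.35, 0) = 53.35
Node u (S = 102): V_u = e^(−0.01)·[0.5801·0.0000 + 0.4199·23.6000] = 9.8110
Node d (S = 59.5): V_d = e^(−0.01)·[0.5801·23.6000 + 0.4199·53.3500] = 35.7329
Node 0 (S = 85): V_0 = e^(−0.01)·[0.5801·9.8110 + 0.4199·35.7329] = 20.4897

£20.49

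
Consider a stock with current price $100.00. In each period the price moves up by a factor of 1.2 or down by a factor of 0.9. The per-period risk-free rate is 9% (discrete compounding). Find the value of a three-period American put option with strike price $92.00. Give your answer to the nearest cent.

Risk-neutral probability p = (1 + 0.09 − 0.9)/(1.2 − 0.9) = 0.1900/0.3000 = 0.6333
Terminal stock prices: S_uuu = 172.8, S_uud = 129.6, S_udd = 97.2, S_ddd = 72.9
Terminal payoffs (K − S): max(-80.8, 0) = 0, max(-37.6, 0) = 0, max(-5.2, 0) = 0, max(19.1, 0) = 19.1
Node uu (S = 144): continuation = 1/1.09·[0.6333·0.0000 + 0.3667·0.0000] = 0.0000; exercise value = 0.0000 ≤ continuation, so V_uu = 0.0000
Node ud (S = 108): continuation = 1/1.09·[0.6333·0.0000 + 0.3667·0.0000] = 0.0000; exercise value = 0.0000 ≤ continuation, so V_ud = 0.0000
Node dd (S = 81): continuation = 1/1.09·[0.6333·0.0000 + 0.3667·19.1000] = 6.4251; exercise value = 11.0000 > continuation, so V_dd = 11.0000 (exercise)
Node u (S = 120): continuation = 1/1.09·[0.6333·0.0000 + 0.3667·0.0000] = 0.0000; exercise value = 0.0000 ≤ continuation, so V_u = 0.0000
Node d (S = 90): continuation = 1/1.09·[0.6333·0.0000 + 0.3667·11.0000] = 3.7003; exercise value = 2.0000 ≤ continuation, so V_d = 3.7003
Node 0 (S = 100): continuation = 1/1.09·[0.6333·0.0000 + 0.3667·3.7003] = 1.2448; exercise value = 0.0000 ≤ continuation, so V_0 = 1.2448

$1.24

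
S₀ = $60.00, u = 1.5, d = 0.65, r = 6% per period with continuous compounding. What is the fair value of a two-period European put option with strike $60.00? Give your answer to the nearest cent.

Risk-neutral probability p = (e^0.06 − 0.65)/(1.5 − 0.65) = 0.4118/0.8500 = 0.4845
Terminal stock prices: S_uu = 135, S_ud = 58.5, S_dd = 25.35
Terminal payoffs (K − S): max(-75, 0) = 0, max(1.5, 0) = 1.5, max(34.65, 0) = 34.65
Node u (S = 90): V_u = e^(−0.06)·[0.4845·0.0000 + 0.5155·1.5000] = 0.7282
Node d (S = 39): V_d = e^(−0.06)·[0.4845·1.5000 + 0.5155·34.6500] = 17.5059
Node 0 (S = 60): V_0 = e^(−0.06)·[0.4845·0.7282 + 0.5155·17.5059] = 8.8308

$8.83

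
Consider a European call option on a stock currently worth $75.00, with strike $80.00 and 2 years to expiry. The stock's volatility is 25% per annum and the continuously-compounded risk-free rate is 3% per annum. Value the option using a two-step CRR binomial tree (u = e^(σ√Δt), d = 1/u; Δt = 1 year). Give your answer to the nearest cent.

CRR parameters: u = e^(σ√Δt) = e^(0.25·√1) = 1.2840, d = 1/u = 0.7788
Per-period rate: rΔt = 0.03·1 = 0.03, so R = e^0.03 = 1.0305
Risk-neutral probability p = (e^0.03 − 0.7788)/(1.2840 − 0.7788) = 0.2517/0.5052 = 0.4981
Terminal stock prices: S_uu = 123.7, S_ud = 75, S_dd = 45.49
Terminal payoffs (S − K): max(43.65, 0) = 43.65, max(-5, 0) = 0, max(-34.51, 0) = 0
Node u (S = 96.3): V_u = e^(−0.03)·[0.4981·43.6541 + 0.5019·0.0000] = 21.1016
Node d (S = 58.41): V_d = e^(−0.03)·[0.4981·0.0000 + 0.5019·0.0000] = 0.0000
Node 0 (S = 75): V_0 = e^(−0.03)·[0.4981·21.1016 + 0.5019·0.0000] = 10.2001

$10.20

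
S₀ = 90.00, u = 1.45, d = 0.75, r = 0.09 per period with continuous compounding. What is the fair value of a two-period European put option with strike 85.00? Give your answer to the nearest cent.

7.42

Risk-neutral probability p = (e^0.09 − 0.75)/(1.45 − 0.75) = 0.3442/0.7000 = 0.4917
Terminal stock prices: S_uu = 189.2, S_ud = 97.88, S_dd = 50.62
Terminal payoffs (K − S): max(-104.2, 0) = 0, max(-12.88, 0) = 0, max(34.38, 0) = 34.38
Node u (S = 130.5): V_u = e^(−0.09)·[0.4917·0.0000 + 0.5083·0.0000] = 0.0000
Node d (S = 67.5): V_d = e^(−0.09)·[0.4917·0.0000 + 0.5083·34.3750] = 15.9697
Node 0 (S = 90): V_0 = e^(−0.09)·[0.4917·0.0000 + 0.5083·15.9697] = 7.4190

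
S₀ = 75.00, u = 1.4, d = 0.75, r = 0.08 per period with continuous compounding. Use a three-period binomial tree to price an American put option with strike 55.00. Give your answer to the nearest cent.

2.59

Risk-neutral probability p = (e^0.08 − 0.75)/(1.4 − 0.75) = 0.3333/0.6500 = 0.5127
Terminal stock prices: S_uuu = 205.8, S_uud = 110.2, S_udd = 59.06, S_ddd = 31.64
Terminal payoffs (K − S): max(-150.8, 0) = 0, max(-55.25, 0) = 0, max(-4.062, 0) = 0, max(23.36, 0) = 23.36
Node uu (S = 147): continuation = e^(−0.08)·[0.5127·0.0000 + 0.4873·0.0000] = 0.0000; exercise value = 0.0000 ≤ continuation, so V_uu = 0.0000
Node ud (S = 78.75): continuation = e^(−0.08)·[0.5127·0.0000 + 0.4873·0.0000] = 0.0000; exercise value = 0.0000 ≤ continuation, so V_ud = 0.0000
Node dd (S = 42.19): continuation = e^(−0.08)·[0.5127·0.0000 + 0.4873·23.3594] = 10.5068; exercise value = 12.8125 > continuation, so V_dd = 12.8125 (exercise)
Node u (S = 105): continuation = e^(−0.08)·[0.5127·0.0000 + 0.4873·0.0000] = 0.0000; exercise value = 0.0000 ≤ continuation, so V_u = 0.0000
Node d (S = 56.25): continuation = e^(−0.08)·[0.5127·0.0000 + 0.4873·12.8125] = 5.7629; exercise value = 0.0000 ≤ continuation, so V_d = 5.7629
Node 0 (S = 75): continuation = e^(−0.08)·[0.5127·0.0000 + 0.4873·5.7629] = 2.5921; exercise value = 0.0000 ≤ continuation, so V_0 = 2.5921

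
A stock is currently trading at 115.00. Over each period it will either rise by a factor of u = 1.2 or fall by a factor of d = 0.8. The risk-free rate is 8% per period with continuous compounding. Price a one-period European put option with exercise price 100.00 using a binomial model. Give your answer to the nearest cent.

Risk-neutral probability p = (e^0.08 − 0.8)/(1.2 − 0.8) = 0.2833/0.4000 = 0.7082
Terminal stock prices: S_u = 138, S_d = 92
Terminal payoffs (K − S): max(-38, 0) = 0, max(8, 0) = 8
Node 0 (S = 115): V_0 = e^(−0.08)·[0.7082·0.0000 + 0.2918·8.0000] = 2.1548

2.15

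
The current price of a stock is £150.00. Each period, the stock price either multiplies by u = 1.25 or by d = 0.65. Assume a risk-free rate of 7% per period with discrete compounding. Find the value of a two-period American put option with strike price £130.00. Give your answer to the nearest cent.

£10.60

Risk-neutral probability p = (1 + 0.07 − 0.65)/(1.25 − 0.65) = 0.4200/0.6000 = 0.7000
Terminal stock prices: S_uu = 234.4, S_ud = 121.9, S_dd = 63.38
Terminal payoffs (K − S): max(-104.4, 0) = 0, max(8.125, 0) = 8.125, max(66.62, 0) = 66.62
Node u (S = 187.5): continuation = 1/1.07·[0.7000·0.0000 + 0.3000·8.1250] = 2.2780; exercise value = 0.0000 ≤ continuation, so V_u = 2.2780
Node d (S = 97.5): continuation = 1/1.07·[0.7000·8.1250 + 0.3000·66.6250] = 23.9953; exercise value = 32.5000 > continuation, so V_d = 32.5000 (exercise)
Node 0 (S = 150): continuation = 1/1.07·[0.7000·2.2780 + 0.3000·32.5000] = 10.6025; exercise value = 0.0000 ≤ continuation, so V_0 = 10.6025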